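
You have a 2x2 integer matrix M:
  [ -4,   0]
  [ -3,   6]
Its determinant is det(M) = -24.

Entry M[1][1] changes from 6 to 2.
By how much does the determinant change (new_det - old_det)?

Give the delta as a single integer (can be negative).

Cofactor C_11 = -4
Entry delta = 2 - 6 = -4
Det delta = entry_delta * cofactor = -4 * -4 = 16

Answer: 16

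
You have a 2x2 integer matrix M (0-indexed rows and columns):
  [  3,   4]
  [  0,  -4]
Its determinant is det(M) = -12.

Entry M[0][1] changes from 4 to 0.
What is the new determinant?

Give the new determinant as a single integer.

Answer: -12

Derivation:
det is linear in row 0: changing M[0][1] by delta changes det by delta * cofactor(0,1).
Cofactor C_01 = (-1)^(0+1) * minor(0,1) = 0
Entry delta = 0 - 4 = -4
Det delta = -4 * 0 = 0
New det = -12 + 0 = -12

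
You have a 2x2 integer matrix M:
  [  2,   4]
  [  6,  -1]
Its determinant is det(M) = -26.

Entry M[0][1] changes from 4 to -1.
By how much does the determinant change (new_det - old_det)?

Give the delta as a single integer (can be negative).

Cofactor C_01 = -6
Entry delta = -1 - 4 = -5
Det delta = entry_delta * cofactor = -5 * -6 = 30

Answer: 30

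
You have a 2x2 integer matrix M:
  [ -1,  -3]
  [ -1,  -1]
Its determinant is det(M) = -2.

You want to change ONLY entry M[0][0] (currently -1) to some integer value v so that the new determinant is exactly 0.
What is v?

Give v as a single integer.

det is linear in entry M[0][0]: det = old_det + (v - -1) * C_00
Cofactor C_00 = -1
Want det = 0: -2 + (v - -1) * -1 = 0
  (v - -1) = 2 / -1 = -2
  v = -1 + (-2) = -3

Answer: -3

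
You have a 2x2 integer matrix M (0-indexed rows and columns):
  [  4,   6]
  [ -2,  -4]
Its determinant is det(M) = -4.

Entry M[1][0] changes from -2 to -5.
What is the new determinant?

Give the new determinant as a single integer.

Answer: 14

Derivation:
det is linear in row 1: changing M[1][0] by delta changes det by delta * cofactor(1,0).
Cofactor C_10 = (-1)^(1+0) * minor(1,0) = -6
Entry delta = -5 - -2 = -3
Det delta = -3 * -6 = 18
New det = -4 + 18 = 14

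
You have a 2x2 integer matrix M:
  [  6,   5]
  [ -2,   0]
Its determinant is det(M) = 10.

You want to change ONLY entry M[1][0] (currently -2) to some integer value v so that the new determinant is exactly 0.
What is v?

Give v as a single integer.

Answer: 0

Derivation:
det is linear in entry M[1][0]: det = old_det + (v - -2) * C_10
Cofactor C_10 = -5
Want det = 0: 10 + (v - -2) * -5 = 0
  (v - -2) = -10 / -5 = 2
  v = -2 + (2) = 0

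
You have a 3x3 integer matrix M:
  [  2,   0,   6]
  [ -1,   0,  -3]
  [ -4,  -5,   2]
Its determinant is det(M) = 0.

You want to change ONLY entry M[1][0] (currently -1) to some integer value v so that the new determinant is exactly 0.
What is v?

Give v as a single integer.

Answer: -1

Derivation:
det is linear in entry M[1][0]: det = old_det + (v - -1) * C_10
Cofactor C_10 = -30
Want det = 0: 0 + (v - -1) * -30 = 0
  (v - -1) = 0 / -30 = 0
  v = -1 + (0) = -1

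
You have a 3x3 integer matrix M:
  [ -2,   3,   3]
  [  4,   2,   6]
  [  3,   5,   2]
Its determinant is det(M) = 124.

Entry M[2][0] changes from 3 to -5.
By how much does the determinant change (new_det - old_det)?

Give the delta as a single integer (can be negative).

Answer: -96

Derivation:
Cofactor C_20 = 12
Entry delta = -5 - 3 = -8
Det delta = entry_delta * cofactor = -8 * 12 = -96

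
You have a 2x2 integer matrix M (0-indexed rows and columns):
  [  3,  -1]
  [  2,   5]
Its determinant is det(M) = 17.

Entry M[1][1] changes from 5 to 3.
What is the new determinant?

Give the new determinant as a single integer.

det is linear in row 1: changing M[1][1] by delta changes det by delta * cofactor(1,1).
Cofactor C_11 = (-1)^(1+1) * minor(1,1) = 3
Entry delta = 3 - 5 = -2
Det delta = -2 * 3 = -6
New det = 17 + -6 = 11

Answer: 11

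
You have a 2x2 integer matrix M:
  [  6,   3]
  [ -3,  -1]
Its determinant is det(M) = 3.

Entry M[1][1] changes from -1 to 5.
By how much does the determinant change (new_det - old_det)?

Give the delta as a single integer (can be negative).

Answer: 36

Derivation:
Cofactor C_11 = 6
Entry delta = 5 - -1 = 6
Det delta = entry_delta * cofactor = 6 * 6 = 36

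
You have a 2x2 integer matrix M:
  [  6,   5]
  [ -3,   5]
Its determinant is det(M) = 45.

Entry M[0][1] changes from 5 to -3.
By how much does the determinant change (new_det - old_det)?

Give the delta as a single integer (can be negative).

Cofactor C_01 = 3
Entry delta = -3 - 5 = -8
Det delta = entry_delta * cofactor = -8 * 3 = -24

Answer: -24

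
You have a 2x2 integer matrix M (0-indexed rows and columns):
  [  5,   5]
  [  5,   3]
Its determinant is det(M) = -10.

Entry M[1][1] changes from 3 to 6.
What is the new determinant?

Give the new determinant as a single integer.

Answer: 5

Derivation:
det is linear in row 1: changing M[1][1] by delta changes det by delta * cofactor(1,1).
Cofactor C_11 = (-1)^(1+1) * minor(1,1) = 5
Entry delta = 6 - 3 = 3
Det delta = 3 * 5 = 15
New det = -10 + 15 = 5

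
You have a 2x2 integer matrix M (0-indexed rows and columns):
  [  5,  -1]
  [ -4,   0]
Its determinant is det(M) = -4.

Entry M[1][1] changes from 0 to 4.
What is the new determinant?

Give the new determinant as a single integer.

det is linear in row 1: changing M[1][1] by delta changes det by delta * cofactor(1,1).
Cofactor C_11 = (-1)^(1+1) * minor(1,1) = 5
Entry delta = 4 - 0 = 4
Det delta = 4 * 5 = 20
New det = -4 + 20 = 16

Answer: 16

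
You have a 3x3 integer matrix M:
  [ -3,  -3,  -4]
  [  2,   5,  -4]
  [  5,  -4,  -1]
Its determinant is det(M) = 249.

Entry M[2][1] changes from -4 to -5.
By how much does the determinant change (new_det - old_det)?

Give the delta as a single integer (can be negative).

Cofactor C_21 = -20
Entry delta = -5 - -4 = -1
Det delta = entry_delta * cofactor = -1 * -20 = 20

Answer: 20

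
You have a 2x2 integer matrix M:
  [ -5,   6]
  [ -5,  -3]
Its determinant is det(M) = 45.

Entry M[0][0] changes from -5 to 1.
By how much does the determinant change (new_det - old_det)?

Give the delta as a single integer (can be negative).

Cofactor C_00 = -3
Entry delta = 1 - -5 = 6
Det delta = entry_delta * cofactor = 6 * -3 = -18

Answer: -18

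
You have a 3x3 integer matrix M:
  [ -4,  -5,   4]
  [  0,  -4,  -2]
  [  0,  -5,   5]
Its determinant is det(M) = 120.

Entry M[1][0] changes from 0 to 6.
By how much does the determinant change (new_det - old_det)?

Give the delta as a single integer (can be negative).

Cofactor C_10 = 5
Entry delta = 6 - 0 = 6
Det delta = entry_delta * cofactor = 6 * 5 = 30

Answer: 30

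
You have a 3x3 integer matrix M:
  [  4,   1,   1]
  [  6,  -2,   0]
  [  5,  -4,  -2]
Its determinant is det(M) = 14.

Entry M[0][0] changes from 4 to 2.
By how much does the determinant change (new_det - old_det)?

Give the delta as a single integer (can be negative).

Cofactor C_00 = 4
Entry delta = 2 - 4 = -2
Det delta = entry_delta * cofactor = -2 * 4 = -8

Answer: -8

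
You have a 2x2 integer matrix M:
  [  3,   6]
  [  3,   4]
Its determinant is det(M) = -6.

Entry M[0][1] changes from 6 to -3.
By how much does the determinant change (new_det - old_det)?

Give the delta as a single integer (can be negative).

Answer: 27

Derivation:
Cofactor C_01 = -3
Entry delta = -3 - 6 = -9
Det delta = entry_delta * cofactor = -9 * -3 = 27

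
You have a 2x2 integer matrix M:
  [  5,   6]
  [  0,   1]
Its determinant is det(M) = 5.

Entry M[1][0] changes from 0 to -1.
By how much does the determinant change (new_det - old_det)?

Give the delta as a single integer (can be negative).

Answer: 6

Derivation:
Cofactor C_10 = -6
Entry delta = -1 - 0 = -1
Det delta = entry_delta * cofactor = -1 * -6 = 6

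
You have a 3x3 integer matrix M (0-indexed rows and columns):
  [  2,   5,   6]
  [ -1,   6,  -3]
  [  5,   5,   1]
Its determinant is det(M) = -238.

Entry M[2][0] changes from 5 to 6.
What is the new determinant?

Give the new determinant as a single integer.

det is linear in row 2: changing M[2][0] by delta changes det by delta * cofactor(2,0).
Cofactor C_20 = (-1)^(2+0) * minor(2,0) = -51
Entry delta = 6 - 5 = 1
Det delta = 1 * -51 = -51
New det = -238 + -51 = -289

Answer: -289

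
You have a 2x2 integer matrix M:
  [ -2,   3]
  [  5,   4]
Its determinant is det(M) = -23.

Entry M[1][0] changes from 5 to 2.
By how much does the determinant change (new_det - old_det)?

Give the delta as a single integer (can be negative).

Answer: 9

Derivation:
Cofactor C_10 = -3
Entry delta = 2 - 5 = -3
Det delta = entry_delta * cofactor = -3 * -3 = 9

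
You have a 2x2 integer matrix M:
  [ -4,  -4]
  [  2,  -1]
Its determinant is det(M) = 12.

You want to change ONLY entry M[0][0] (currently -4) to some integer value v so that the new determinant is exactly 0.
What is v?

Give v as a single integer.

det is linear in entry M[0][0]: det = old_det + (v - -4) * C_00
Cofactor C_00 = -1
Want det = 0: 12 + (v - -4) * -1 = 0
  (v - -4) = -12 / -1 = 12
  v = -4 + (12) = 8

Answer: 8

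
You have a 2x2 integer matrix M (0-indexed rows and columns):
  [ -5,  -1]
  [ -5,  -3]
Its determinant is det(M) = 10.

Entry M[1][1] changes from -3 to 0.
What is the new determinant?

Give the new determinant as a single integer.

Answer: -5

Derivation:
det is linear in row 1: changing M[1][1] by delta changes det by delta * cofactor(1,1).
Cofactor C_11 = (-1)^(1+1) * minor(1,1) = -5
Entry delta = 0 - -3 = 3
Det delta = 3 * -5 = -15
New det = 10 + -15 = -5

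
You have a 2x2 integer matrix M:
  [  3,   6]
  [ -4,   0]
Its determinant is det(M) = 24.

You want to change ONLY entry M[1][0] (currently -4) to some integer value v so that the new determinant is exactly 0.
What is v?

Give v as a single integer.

det is linear in entry M[1][0]: det = old_det + (v - -4) * C_10
Cofactor C_10 = -6
Want det = 0: 24 + (v - -4) * -6 = 0
  (v - -4) = -24 / -6 = 4
  v = -4 + (4) = 0

Answer: 0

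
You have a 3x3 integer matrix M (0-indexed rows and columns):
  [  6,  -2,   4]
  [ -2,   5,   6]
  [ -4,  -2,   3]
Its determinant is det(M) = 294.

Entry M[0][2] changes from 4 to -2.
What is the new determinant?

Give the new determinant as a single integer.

Answer: 150

Derivation:
det is linear in row 0: changing M[0][2] by delta changes det by delta * cofactor(0,2).
Cofactor C_02 = (-1)^(0+2) * minor(0,2) = 24
Entry delta = -2 - 4 = -6
Det delta = -6 * 24 = -144
New det = 294 + -144 = 150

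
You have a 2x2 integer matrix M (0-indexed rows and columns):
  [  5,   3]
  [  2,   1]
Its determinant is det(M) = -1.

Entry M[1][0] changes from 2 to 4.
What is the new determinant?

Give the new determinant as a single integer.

det is linear in row 1: changing M[1][0] by delta changes det by delta * cofactor(1,0).
Cofactor C_10 = (-1)^(1+0) * minor(1,0) = -3
Entry delta = 4 - 2 = 2
Det delta = 2 * -3 = -6
New det = -1 + -6 = -7

Answer: -7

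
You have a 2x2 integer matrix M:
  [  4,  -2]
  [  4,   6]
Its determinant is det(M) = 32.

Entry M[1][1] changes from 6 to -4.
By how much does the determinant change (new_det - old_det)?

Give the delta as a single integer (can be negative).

Cofactor C_11 = 4
Entry delta = -4 - 6 = -10
Det delta = entry_delta * cofactor = -10 * 4 = -40

Answer: -40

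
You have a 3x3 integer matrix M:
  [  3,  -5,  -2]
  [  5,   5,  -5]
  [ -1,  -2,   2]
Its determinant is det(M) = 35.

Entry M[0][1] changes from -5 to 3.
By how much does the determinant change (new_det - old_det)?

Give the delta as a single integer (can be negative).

Cofactor C_01 = -5
Entry delta = 3 - -5 = 8
Det delta = entry_delta * cofactor = 8 * -5 = -40

Answer: -40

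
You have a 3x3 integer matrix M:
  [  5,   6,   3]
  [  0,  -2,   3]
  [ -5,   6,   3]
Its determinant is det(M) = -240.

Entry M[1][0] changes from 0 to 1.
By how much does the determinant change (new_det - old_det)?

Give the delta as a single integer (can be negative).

Answer: 0

Derivation:
Cofactor C_10 = 0
Entry delta = 1 - 0 = 1
Det delta = entry_delta * cofactor = 1 * 0 = 0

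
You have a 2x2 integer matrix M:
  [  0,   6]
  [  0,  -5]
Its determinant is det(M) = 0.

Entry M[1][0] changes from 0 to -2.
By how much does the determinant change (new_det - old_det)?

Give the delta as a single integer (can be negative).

Cofactor C_10 = -6
Entry delta = -2 - 0 = -2
Det delta = entry_delta * cofactor = -2 * -6 = 12

Answer: 12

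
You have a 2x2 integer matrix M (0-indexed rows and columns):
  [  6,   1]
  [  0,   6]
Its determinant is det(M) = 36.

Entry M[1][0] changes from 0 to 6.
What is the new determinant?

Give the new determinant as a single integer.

Answer: 30

Derivation:
det is linear in row 1: changing M[1][0] by delta changes det by delta * cofactor(1,0).
Cofactor C_10 = (-1)^(1+0) * minor(1,0) = -1
Entry delta = 6 - 0 = 6
Det delta = 6 * -1 = -6
New det = 36 + -6 = 30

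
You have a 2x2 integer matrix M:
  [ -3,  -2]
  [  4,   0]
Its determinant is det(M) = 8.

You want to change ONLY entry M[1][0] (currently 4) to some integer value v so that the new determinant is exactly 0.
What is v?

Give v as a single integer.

det is linear in entry M[1][0]: det = old_det + (v - 4) * C_10
Cofactor C_10 = 2
Want det = 0: 8 + (v - 4) * 2 = 0
  (v - 4) = -8 / 2 = -4
  v = 4 + (-4) = 0

Answer: 0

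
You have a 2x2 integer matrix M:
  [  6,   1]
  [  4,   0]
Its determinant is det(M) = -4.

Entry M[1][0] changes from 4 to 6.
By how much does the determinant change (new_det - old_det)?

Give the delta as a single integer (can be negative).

Answer: -2

Derivation:
Cofactor C_10 = -1
Entry delta = 6 - 4 = 2
Det delta = entry_delta * cofactor = 2 * -1 = -2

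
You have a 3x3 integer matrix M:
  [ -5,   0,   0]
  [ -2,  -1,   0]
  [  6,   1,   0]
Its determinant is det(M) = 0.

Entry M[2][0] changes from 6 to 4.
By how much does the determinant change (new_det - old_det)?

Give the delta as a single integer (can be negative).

Cofactor C_20 = 0
Entry delta = 4 - 6 = -2
Det delta = entry_delta * cofactor = -2 * 0 = 0

Answer: 0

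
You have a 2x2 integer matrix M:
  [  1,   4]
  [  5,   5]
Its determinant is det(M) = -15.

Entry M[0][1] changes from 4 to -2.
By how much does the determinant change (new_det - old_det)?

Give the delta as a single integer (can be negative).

Cofactor C_01 = -5
Entry delta = -2 - 4 = -6
Det delta = entry_delta * cofactor = -6 * -5 = 30

Answer: 30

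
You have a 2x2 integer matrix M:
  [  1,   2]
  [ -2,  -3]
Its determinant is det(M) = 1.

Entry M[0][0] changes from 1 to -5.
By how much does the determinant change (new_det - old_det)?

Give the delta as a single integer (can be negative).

Cofactor C_00 = -3
Entry delta = -5 - 1 = -6
Det delta = entry_delta * cofactor = -6 * -3 = 18

Answer: 18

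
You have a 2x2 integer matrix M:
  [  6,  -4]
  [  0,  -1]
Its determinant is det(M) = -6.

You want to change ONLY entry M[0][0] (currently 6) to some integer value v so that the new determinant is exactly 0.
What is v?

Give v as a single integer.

Answer: 0

Derivation:
det is linear in entry M[0][0]: det = old_det + (v - 6) * C_00
Cofactor C_00 = -1
Want det = 0: -6 + (v - 6) * -1 = 0
  (v - 6) = 6 / -1 = -6
  v = 6 + (-6) = 0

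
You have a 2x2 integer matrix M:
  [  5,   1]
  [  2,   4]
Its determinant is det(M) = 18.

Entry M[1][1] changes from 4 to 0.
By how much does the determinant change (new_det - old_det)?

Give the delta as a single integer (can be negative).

Cofactor C_11 = 5
Entry delta = 0 - 4 = -4
Det delta = entry_delta * cofactor = -4 * 5 = -20

Answer: -20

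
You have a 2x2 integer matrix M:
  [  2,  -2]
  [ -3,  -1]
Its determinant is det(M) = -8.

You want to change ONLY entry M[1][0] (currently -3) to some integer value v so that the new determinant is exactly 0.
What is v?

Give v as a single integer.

det is linear in entry M[1][0]: det = old_det + (v - -3) * C_10
Cofactor C_10 = 2
Want det = 0: -8 + (v - -3) * 2 = 0
  (v - -3) = 8 / 2 = 4
  v = -3 + (4) = 1

Answer: 1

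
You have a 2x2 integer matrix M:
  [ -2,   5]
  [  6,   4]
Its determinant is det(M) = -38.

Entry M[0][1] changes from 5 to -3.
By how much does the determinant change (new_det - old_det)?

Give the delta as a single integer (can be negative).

Answer: 48

Derivation:
Cofactor C_01 = -6
Entry delta = -3 - 5 = -8
Det delta = entry_delta * cofactor = -8 * -6 = 48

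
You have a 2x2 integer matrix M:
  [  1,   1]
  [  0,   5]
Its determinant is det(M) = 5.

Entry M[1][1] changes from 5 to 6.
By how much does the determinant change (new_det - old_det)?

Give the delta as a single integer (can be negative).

Answer: 1

Derivation:
Cofactor C_11 = 1
Entry delta = 6 - 5 = 1
Det delta = entry_delta * cofactor = 1 * 1 = 1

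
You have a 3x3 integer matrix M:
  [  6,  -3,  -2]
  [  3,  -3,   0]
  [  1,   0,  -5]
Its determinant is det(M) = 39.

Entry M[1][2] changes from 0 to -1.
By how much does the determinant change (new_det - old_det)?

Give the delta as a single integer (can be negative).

Cofactor C_12 = -3
Entry delta = -1 - 0 = -1
Det delta = entry_delta * cofactor = -1 * -3 = 3

Answer: 3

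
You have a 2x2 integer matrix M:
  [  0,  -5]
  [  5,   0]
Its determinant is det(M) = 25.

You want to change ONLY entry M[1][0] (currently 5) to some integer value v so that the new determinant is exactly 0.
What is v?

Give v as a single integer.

det is linear in entry M[1][0]: det = old_det + (v - 5) * C_10
Cofactor C_10 = 5
Want det = 0: 25 + (v - 5) * 5 = 0
  (v - 5) = -25 / 5 = -5
  v = 5 + (-5) = 0

Answer: 0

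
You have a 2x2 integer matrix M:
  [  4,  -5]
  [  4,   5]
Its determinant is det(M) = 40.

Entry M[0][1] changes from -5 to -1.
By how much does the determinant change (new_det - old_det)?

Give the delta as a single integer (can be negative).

Answer: -16

Derivation:
Cofactor C_01 = -4
Entry delta = -1 - -5 = 4
Det delta = entry_delta * cofactor = 4 * -4 = -16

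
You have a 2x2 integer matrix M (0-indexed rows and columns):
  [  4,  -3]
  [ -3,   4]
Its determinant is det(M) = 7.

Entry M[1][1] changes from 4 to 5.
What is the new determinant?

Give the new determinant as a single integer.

det is linear in row 1: changing M[1][1] by delta changes det by delta * cofactor(1,1).
Cofactor C_11 = (-1)^(1+1) * minor(1,1) = 4
Entry delta = 5 - 4 = 1
Det delta = 1 * 4 = 4
New det = 7 + 4 = 11

Answer: 11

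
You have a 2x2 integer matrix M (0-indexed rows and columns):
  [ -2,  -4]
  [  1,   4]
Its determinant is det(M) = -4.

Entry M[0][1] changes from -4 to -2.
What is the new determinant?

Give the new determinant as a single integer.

Answer: -6

Derivation:
det is linear in row 0: changing M[0][1] by delta changes det by delta * cofactor(0,1).
Cofactor C_01 = (-1)^(0+1) * minor(0,1) = -1
Entry delta = -2 - -4 = 2
Det delta = 2 * -1 = -2
New det = -4 + -2 = -6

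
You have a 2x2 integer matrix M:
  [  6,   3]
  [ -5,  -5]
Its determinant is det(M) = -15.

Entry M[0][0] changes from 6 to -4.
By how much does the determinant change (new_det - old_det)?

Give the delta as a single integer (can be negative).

Cofactor C_00 = -5
Entry delta = -4 - 6 = -10
Det delta = entry_delta * cofactor = -10 * -5 = 50

Answer: 50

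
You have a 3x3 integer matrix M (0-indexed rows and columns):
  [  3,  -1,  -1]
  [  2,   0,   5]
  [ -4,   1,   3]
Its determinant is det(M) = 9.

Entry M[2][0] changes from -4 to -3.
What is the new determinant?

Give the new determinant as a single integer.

det is linear in row 2: changing M[2][0] by delta changes det by delta * cofactor(2,0).
Cofactor C_20 = (-1)^(2+0) * minor(2,0) = -5
Entry delta = -3 - -4 = 1
Det delta = 1 * -5 = -5
New det = 9 + -5 = 4

Answer: 4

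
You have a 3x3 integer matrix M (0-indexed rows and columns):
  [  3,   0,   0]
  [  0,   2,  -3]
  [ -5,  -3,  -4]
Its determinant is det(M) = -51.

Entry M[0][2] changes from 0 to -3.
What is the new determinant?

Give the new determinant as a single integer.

Answer: -81

Derivation:
det is linear in row 0: changing M[0][2] by delta changes det by delta * cofactor(0,2).
Cofactor C_02 = (-1)^(0+2) * minor(0,2) = 10
Entry delta = -3 - 0 = -3
Det delta = -3 * 10 = -30
New det = -51 + -30 = -81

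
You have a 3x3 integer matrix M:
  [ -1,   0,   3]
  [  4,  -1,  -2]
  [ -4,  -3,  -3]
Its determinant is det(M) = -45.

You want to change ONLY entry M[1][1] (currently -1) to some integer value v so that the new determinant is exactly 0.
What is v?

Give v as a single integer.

Answer: 2

Derivation:
det is linear in entry M[1][1]: det = old_det + (v - -1) * C_11
Cofactor C_11 = 15
Want det = 0: -45 + (v - -1) * 15 = 0
  (v - -1) = 45 / 15 = 3
  v = -1 + (3) = 2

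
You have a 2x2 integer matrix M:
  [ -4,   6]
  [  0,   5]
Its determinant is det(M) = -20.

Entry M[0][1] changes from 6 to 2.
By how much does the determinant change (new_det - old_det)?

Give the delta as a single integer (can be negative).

Answer: 0

Derivation:
Cofactor C_01 = 0
Entry delta = 2 - 6 = -4
Det delta = entry_delta * cofactor = -4 * 0 = 0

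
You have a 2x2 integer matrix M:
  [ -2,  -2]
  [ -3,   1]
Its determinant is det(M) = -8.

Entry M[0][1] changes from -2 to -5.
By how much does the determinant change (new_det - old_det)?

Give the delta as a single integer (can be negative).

Answer: -9

Derivation:
Cofactor C_01 = 3
Entry delta = -5 - -2 = -3
Det delta = entry_delta * cofactor = -3 * 3 = -9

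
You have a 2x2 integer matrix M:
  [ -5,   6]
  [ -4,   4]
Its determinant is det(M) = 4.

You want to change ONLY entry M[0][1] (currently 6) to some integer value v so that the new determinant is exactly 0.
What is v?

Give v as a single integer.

det is linear in entry M[0][1]: det = old_det + (v - 6) * C_01
Cofactor C_01 = 4
Want det = 0: 4 + (v - 6) * 4 = 0
  (v - 6) = -4 / 4 = -1
  v = 6 + (-1) = 5

Answer: 5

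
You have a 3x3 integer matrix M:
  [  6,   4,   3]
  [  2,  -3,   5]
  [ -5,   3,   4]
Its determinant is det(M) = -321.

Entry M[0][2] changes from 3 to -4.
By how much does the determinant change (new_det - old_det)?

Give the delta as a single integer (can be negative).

Answer: 63

Derivation:
Cofactor C_02 = -9
Entry delta = -4 - 3 = -7
Det delta = entry_delta * cofactor = -7 * -9 = 63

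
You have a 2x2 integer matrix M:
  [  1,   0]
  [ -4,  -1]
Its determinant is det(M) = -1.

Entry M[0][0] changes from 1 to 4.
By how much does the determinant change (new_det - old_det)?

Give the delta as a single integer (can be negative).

Answer: -3

Derivation:
Cofactor C_00 = -1
Entry delta = 4 - 1 = 3
Det delta = entry_delta * cofactor = 3 * -1 = -3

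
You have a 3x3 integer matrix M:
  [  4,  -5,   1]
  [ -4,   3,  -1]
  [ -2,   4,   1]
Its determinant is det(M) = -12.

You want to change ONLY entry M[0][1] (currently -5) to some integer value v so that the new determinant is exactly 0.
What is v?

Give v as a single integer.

Answer: -3

Derivation:
det is linear in entry M[0][1]: det = old_det + (v - -5) * C_01
Cofactor C_01 = 6
Want det = 0: -12 + (v - -5) * 6 = 0
  (v - -5) = 12 / 6 = 2
  v = -5 + (2) = -3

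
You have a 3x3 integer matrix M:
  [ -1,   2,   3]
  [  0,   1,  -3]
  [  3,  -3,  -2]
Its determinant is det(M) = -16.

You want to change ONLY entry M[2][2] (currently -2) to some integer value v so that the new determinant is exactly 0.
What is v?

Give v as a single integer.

det is linear in entry M[2][2]: det = old_det + (v - -2) * C_22
Cofactor C_22 = -1
Want det = 0: -16 + (v - -2) * -1 = 0
  (v - -2) = 16 / -1 = -16
  v = -2 + (-16) = -18

Answer: -18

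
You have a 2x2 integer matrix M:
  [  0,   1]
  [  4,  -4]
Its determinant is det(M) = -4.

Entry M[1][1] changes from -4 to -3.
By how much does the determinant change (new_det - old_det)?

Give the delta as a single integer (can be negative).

Answer: 0

Derivation:
Cofactor C_11 = 0
Entry delta = -3 - -4 = 1
Det delta = entry_delta * cofactor = 1 * 0 = 0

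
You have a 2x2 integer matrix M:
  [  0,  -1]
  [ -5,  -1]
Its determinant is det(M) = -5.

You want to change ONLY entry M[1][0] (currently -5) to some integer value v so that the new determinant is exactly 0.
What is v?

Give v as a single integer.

Answer: 0

Derivation:
det is linear in entry M[1][0]: det = old_det + (v - -5) * C_10
Cofactor C_10 = 1
Want det = 0: -5 + (v - -5) * 1 = 0
  (v - -5) = 5 / 1 = 5
  v = -5 + (5) = 0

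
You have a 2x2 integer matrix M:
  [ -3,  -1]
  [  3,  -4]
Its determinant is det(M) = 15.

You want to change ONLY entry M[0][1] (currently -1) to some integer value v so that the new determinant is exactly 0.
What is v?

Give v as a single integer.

det is linear in entry M[0][1]: det = old_det + (v - -1) * C_01
Cofactor C_01 = -3
Want det = 0: 15 + (v - -1) * -3 = 0
  (v - -1) = -15 / -3 = 5
  v = -1 + (5) = 4

Answer: 4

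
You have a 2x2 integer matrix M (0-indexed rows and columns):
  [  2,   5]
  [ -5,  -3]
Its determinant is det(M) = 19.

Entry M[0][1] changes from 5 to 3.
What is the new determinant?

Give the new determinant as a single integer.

Answer: 9

Derivation:
det is linear in row 0: changing M[0][1] by delta changes det by delta * cofactor(0,1).
Cofactor C_01 = (-1)^(0+1) * minor(0,1) = 5
Entry delta = 3 - 5 = -2
Det delta = -2 * 5 = -10
New det = 19 + -10 = 9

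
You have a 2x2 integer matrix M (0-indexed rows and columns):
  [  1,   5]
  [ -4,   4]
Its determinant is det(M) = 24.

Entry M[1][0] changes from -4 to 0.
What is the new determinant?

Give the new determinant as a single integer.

det is linear in row 1: changing M[1][0] by delta changes det by delta * cofactor(1,0).
Cofactor C_10 = (-1)^(1+0) * minor(1,0) = -5
Entry delta = 0 - -4 = 4
Det delta = 4 * -5 = -20
New det = 24 + -20 = 4

Answer: 4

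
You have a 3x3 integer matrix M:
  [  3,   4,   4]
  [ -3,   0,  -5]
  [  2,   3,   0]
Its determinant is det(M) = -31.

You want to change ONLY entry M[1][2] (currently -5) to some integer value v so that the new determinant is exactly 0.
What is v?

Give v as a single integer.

Answer: -36

Derivation:
det is linear in entry M[1][2]: det = old_det + (v - -5) * C_12
Cofactor C_12 = -1
Want det = 0: -31 + (v - -5) * -1 = 0
  (v - -5) = 31 / -1 = -31
  v = -5 + (-31) = -36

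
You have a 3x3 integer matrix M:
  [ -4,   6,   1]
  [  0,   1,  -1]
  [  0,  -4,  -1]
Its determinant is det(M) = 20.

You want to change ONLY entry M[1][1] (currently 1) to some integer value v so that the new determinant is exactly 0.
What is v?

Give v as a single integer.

Answer: -4

Derivation:
det is linear in entry M[1][1]: det = old_det + (v - 1) * C_11
Cofactor C_11 = 4
Want det = 0: 20 + (v - 1) * 4 = 0
  (v - 1) = -20 / 4 = -5
  v = 1 + (-5) = -4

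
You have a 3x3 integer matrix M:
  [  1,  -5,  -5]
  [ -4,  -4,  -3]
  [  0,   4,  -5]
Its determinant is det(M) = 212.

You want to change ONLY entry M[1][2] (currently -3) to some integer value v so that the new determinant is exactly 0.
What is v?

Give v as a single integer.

det is linear in entry M[1][2]: det = old_det + (v - -3) * C_12
Cofactor C_12 = -4
Want det = 0: 212 + (v - -3) * -4 = 0
  (v - -3) = -212 / -4 = 53
  v = -3 + (53) = 50

Answer: 50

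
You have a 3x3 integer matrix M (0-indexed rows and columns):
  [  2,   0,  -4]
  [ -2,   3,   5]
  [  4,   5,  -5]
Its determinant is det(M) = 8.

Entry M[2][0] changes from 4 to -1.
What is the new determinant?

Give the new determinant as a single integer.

Answer: -52

Derivation:
det is linear in row 2: changing M[2][0] by delta changes det by delta * cofactor(2,0).
Cofactor C_20 = (-1)^(2+0) * minor(2,0) = 12
Entry delta = -1 - 4 = -5
Det delta = -5 * 12 = -60
New det = 8 + -60 = -52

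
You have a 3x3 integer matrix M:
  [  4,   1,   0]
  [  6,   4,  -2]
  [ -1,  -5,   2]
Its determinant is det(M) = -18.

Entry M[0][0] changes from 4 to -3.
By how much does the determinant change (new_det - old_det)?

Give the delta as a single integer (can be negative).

Cofactor C_00 = -2
Entry delta = -3 - 4 = -7
Det delta = entry_delta * cofactor = -7 * -2 = 14

Answer: 14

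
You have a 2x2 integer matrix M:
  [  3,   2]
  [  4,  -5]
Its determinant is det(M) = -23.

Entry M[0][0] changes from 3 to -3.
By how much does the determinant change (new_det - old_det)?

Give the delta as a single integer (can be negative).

Answer: 30

Derivation:
Cofactor C_00 = -5
Entry delta = -3 - 3 = -6
Det delta = entry_delta * cofactor = -6 * -5 = 30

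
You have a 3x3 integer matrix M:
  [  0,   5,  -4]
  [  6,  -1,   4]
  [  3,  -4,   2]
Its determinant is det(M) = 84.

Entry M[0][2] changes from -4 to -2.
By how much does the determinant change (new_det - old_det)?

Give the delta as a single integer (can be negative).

Answer: -42

Derivation:
Cofactor C_02 = -21
Entry delta = -2 - -4 = 2
Det delta = entry_delta * cofactor = 2 * -21 = -42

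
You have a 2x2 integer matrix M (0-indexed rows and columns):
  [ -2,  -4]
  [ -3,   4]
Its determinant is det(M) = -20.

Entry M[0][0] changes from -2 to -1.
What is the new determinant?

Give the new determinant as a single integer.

det is linear in row 0: changing M[0][0] by delta changes det by delta * cofactor(0,0).
Cofactor C_00 = (-1)^(0+0) * minor(0,0) = 4
Entry delta = -1 - -2 = 1
Det delta = 1 * 4 = 4
New det = -20 + 4 = -16

Answer: -16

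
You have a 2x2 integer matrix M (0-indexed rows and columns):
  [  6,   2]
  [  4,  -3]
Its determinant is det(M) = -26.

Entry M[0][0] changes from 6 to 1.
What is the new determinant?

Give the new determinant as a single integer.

Answer: -11

Derivation:
det is linear in row 0: changing M[0][0] by delta changes det by delta * cofactor(0,0).
Cofactor C_00 = (-1)^(0+0) * minor(0,0) = -3
Entry delta = 1 - 6 = -5
Det delta = -5 * -3 = 15
New det = -26 + 15 = -11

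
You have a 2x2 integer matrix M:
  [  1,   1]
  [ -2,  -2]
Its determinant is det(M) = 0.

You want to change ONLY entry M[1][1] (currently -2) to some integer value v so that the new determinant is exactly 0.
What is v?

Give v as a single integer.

det is linear in entry M[1][1]: det = old_det + (v - -2) * C_11
Cofactor C_11 = 1
Want det = 0: 0 + (v - -2) * 1 = 0
  (v - -2) = 0 / 1 = 0
  v = -2 + (0) = -2

Answer: -2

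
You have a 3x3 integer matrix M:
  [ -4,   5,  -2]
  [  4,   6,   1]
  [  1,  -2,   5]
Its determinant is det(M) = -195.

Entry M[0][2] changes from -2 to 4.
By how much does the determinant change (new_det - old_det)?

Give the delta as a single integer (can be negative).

Cofactor C_02 = -14
Entry delta = 4 - -2 = 6
Det delta = entry_delta * cofactor = 6 * -14 = -84

Answer: -84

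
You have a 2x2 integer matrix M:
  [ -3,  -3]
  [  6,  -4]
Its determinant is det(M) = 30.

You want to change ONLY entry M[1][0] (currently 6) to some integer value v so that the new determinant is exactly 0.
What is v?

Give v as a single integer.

Answer: -4

Derivation:
det is linear in entry M[1][0]: det = old_det + (v - 6) * C_10
Cofactor C_10 = 3
Want det = 0: 30 + (v - 6) * 3 = 0
  (v - 6) = -30 / 3 = -10
  v = 6 + (-10) = -4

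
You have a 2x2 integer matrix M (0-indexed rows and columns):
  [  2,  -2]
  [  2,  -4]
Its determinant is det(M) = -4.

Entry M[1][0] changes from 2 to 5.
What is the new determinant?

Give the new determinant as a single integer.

det is linear in row 1: changing M[1][0] by delta changes det by delta * cofactor(1,0).
Cofactor C_10 = (-1)^(1+0) * minor(1,0) = 2
Entry delta = 5 - 2 = 3
Det delta = 3 * 2 = 6
New det = -4 + 6 = 2

Answer: 2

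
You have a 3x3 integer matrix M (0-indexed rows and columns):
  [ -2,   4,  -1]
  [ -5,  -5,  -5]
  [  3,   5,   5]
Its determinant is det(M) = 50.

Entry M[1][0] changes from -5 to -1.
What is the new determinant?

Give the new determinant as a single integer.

Answer: -50

Derivation:
det is linear in row 1: changing M[1][0] by delta changes det by delta * cofactor(1,0).
Cofactor C_10 = (-1)^(1+0) * minor(1,0) = -25
Entry delta = -1 - -5 = 4
Det delta = 4 * -25 = -100
New det = 50 + -100 = -50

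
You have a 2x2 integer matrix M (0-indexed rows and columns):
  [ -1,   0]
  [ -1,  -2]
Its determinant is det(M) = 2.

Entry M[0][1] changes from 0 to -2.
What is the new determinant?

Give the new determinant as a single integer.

det is linear in row 0: changing M[0][1] by delta changes det by delta * cofactor(0,1).
Cofactor C_01 = (-1)^(0+1) * minor(0,1) = 1
Entry delta = -2 - 0 = -2
Det delta = -2 * 1 = -2
New det = 2 + -2 = 0

Answer: 0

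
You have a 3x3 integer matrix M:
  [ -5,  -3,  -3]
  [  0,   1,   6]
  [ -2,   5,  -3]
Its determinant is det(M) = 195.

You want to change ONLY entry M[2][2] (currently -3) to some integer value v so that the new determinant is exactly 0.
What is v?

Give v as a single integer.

Answer: 36

Derivation:
det is linear in entry M[2][2]: det = old_det + (v - -3) * C_22
Cofactor C_22 = -5
Want det = 0: 195 + (v - -3) * -5 = 0
  (v - -3) = -195 / -5 = 39
  v = -3 + (39) = 36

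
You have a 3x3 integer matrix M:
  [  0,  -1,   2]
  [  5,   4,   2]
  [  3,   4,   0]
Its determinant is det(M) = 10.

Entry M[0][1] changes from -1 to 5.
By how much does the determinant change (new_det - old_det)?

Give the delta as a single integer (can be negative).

Answer: 36

Derivation:
Cofactor C_01 = 6
Entry delta = 5 - -1 = 6
Det delta = entry_delta * cofactor = 6 * 6 = 36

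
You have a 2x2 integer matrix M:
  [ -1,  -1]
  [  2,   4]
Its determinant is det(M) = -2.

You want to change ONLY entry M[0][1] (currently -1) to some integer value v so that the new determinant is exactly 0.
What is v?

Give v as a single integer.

Answer: -2

Derivation:
det is linear in entry M[0][1]: det = old_det + (v - -1) * C_01
Cofactor C_01 = -2
Want det = 0: -2 + (v - -1) * -2 = 0
  (v - -1) = 2 / -2 = -1
  v = -1 + (-1) = -2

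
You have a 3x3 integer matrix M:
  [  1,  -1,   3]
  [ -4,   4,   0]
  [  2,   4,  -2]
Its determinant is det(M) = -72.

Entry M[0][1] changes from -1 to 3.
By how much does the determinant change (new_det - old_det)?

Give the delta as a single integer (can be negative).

Answer: -32

Derivation:
Cofactor C_01 = -8
Entry delta = 3 - -1 = 4
Det delta = entry_delta * cofactor = 4 * -8 = -32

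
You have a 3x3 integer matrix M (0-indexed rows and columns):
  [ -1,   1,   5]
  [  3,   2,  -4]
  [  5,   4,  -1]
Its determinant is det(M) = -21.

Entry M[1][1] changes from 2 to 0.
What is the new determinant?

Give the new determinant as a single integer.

Answer: 27

Derivation:
det is linear in row 1: changing M[1][1] by delta changes det by delta * cofactor(1,1).
Cofactor C_11 = (-1)^(1+1) * minor(1,1) = -24
Entry delta = 0 - 2 = -2
Det delta = -2 * -24 = 48
New det = -21 + 48 = 27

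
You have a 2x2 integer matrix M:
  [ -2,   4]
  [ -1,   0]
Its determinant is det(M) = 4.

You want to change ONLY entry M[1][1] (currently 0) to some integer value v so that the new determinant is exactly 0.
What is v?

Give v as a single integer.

Answer: 2

Derivation:
det is linear in entry M[1][1]: det = old_det + (v - 0) * C_11
Cofactor C_11 = -2
Want det = 0: 4 + (v - 0) * -2 = 0
  (v - 0) = -4 / -2 = 2
  v = 0 + (2) = 2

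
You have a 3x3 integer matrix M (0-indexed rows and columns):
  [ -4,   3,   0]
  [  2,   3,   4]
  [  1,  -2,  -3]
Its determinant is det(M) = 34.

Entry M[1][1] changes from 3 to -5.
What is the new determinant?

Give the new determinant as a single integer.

Answer: -62

Derivation:
det is linear in row 1: changing M[1][1] by delta changes det by delta * cofactor(1,1).
Cofactor C_11 = (-1)^(1+1) * minor(1,1) = 12
Entry delta = -5 - 3 = -8
Det delta = -8 * 12 = -96
New det = 34 + -96 = -62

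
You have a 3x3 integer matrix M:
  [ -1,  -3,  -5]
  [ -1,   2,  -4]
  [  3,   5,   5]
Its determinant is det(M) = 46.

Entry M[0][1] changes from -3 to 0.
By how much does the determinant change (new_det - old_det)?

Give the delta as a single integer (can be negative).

Answer: -21

Derivation:
Cofactor C_01 = -7
Entry delta = 0 - -3 = 3
Det delta = entry_delta * cofactor = 3 * -7 = -21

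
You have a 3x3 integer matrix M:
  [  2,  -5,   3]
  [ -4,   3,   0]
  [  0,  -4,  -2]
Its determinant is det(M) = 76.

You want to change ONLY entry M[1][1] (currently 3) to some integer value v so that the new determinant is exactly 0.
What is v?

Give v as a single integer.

Answer: 22

Derivation:
det is linear in entry M[1][1]: det = old_det + (v - 3) * C_11
Cofactor C_11 = -4
Want det = 0: 76 + (v - 3) * -4 = 0
  (v - 3) = -76 / -4 = 19
  v = 3 + (19) = 22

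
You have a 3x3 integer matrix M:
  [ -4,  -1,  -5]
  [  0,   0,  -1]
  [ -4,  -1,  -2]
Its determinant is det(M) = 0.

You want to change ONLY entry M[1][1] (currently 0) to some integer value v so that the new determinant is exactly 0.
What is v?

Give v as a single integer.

Answer: 0

Derivation:
det is linear in entry M[1][1]: det = old_det + (v - 0) * C_11
Cofactor C_11 = -12
Want det = 0: 0 + (v - 0) * -12 = 0
  (v - 0) = 0 / -12 = 0
  v = 0 + (0) = 0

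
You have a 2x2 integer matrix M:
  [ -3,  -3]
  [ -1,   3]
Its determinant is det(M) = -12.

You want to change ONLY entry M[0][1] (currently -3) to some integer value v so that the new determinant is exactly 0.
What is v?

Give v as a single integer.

det is linear in entry M[0][1]: det = old_det + (v - -3) * C_01
Cofactor C_01 = 1
Want det = 0: -12 + (v - -3) * 1 = 0
  (v - -3) = 12 / 1 = 12
  v = -3 + (12) = 9

Answer: 9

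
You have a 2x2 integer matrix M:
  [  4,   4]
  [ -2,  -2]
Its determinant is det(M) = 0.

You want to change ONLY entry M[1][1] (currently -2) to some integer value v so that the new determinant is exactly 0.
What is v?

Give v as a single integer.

det is linear in entry M[1][1]: det = old_det + (v - -2) * C_11
Cofactor C_11 = 4
Want det = 0: 0 + (v - -2) * 4 = 0
  (v - -2) = 0 / 4 = 0
  v = -2 + (0) = -2

Answer: -2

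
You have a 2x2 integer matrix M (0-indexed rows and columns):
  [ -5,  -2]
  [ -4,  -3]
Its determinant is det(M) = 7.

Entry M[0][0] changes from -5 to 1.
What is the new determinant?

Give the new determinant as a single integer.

Answer: -11

Derivation:
det is linear in row 0: changing M[0][0] by delta changes det by delta * cofactor(0,0).
Cofactor C_00 = (-1)^(0+0) * minor(0,0) = -3
Entry delta = 1 - -5 = 6
Det delta = 6 * -3 = -18
New det = 7 + -18 = -11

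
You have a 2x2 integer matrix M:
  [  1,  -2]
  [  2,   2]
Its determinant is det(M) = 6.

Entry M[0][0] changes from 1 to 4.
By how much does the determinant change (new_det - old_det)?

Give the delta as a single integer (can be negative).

Answer: 6

Derivation:
Cofactor C_00 = 2
Entry delta = 4 - 1 = 3
Det delta = entry_delta * cofactor = 3 * 2 = 6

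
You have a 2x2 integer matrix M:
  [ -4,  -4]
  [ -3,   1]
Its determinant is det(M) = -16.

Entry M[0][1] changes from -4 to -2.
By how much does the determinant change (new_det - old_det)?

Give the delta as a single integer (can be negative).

Cofactor C_01 = 3
Entry delta = -2 - -4 = 2
Det delta = entry_delta * cofactor = 2 * 3 = 6

Answer: 6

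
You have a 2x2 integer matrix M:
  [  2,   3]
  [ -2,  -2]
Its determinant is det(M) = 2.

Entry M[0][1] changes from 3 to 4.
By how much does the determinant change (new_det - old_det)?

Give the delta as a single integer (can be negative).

Cofactor C_01 = 2
Entry delta = 4 - 3 = 1
Det delta = entry_delta * cofactor = 1 * 2 = 2

Answer: 2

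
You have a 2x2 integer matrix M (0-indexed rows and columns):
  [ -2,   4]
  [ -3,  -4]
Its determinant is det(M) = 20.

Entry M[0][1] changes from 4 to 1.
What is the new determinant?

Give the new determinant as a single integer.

det is linear in row 0: changing M[0][1] by delta changes det by delta * cofactor(0,1).
Cofactor C_01 = (-1)^(0+1) * minor(0,1) = 3
Entry delta = 1 - 4 = -3
Det delta = -3 * 3 = -9
New det = 20 + -9 = 11

Answer: 11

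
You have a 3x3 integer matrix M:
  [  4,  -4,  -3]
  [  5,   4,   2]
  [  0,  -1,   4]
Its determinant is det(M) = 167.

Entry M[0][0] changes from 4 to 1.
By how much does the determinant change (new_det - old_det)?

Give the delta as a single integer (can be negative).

Cofactor C_00 = 18
Entry delta = 1 - 4 = -3
Det delta = entry_delta * cofactor = -3 * 18 = -54

Answer: -54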